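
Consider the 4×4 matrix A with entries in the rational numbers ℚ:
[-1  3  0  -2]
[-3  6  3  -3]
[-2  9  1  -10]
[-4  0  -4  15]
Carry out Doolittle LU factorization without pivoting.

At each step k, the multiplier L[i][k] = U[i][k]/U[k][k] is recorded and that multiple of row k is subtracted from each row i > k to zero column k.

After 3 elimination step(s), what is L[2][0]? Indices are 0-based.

L[2][0] = 2

[col 0] pivot -1
  R1 -= 3*R0 → (0, -3, 3, 3)  (L[1][0] := 3)
  R2 -= 2*R0 → (0, 3, 1, -6)  (L[2][0] := 2)
  R3 -= 4*R0 → (0, -12, -4, 23)  (L[3][0] := 4)
[col 1] pivot -3
  R2 -= -1*R1 → (0, 0, 4, -3)  (L[2][1] := -1)
  R3 -= 4*R1 → (0, 0, -16, 11)  (L[3][1] := 4)
[col 2] pivot 4
  R3 -= -4*R2 → (0, 0, 0, -1)  (L[3][2] := -4)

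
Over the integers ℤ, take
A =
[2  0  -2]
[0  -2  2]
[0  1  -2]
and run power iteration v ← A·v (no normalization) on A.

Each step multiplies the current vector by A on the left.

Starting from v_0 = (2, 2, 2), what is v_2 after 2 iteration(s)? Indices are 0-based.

v_0 = (2, 2, 2).
v_1 = A·v_0 = (0, 0, -2).
v_2 = A·v_1 = (4, -4, 4).

v_2 = (4, -4, 4)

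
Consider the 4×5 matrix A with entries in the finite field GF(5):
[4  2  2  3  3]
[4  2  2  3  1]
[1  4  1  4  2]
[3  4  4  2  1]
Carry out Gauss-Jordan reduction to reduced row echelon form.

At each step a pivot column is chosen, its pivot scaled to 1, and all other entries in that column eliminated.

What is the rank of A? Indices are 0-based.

step 1: normalize row 0 (÷4) = (1, 3, 3, 2, 2)
  row 1: subtract 4×row0 = (0, 0, 0, 0, 3)
  row 2: subtract 1×row0 = (0, 1, 3, 2, 0)
  row 3: subtract 3×row0 = (0, 0, 0, 1, 0)
step 2: exchange rows 1,2
step 2: normalize row 1 (÷1) = (0, 1, 3, 2, 0)
  row 0: subtract 3×row1 = (1, 0, 4, 1, 2)
skip col 2 (zero from row 2)
step 3: exchange rows 2,3
step 3: normalize row 2 (÷1) = (0, 0, 0, 1, 0)
  row 0: subtract 1×row2 = (1, 0, 4, 0, 2)
  row 1: subtract 2×row2 = (0, 1, 3, 0, 0)
step 4: normalize row 3 (÷3) = (0, 0, 0, 0, 1)
  row 0: subtract 2×row3 = (1, 0, 4, 0, 0)

rank = 4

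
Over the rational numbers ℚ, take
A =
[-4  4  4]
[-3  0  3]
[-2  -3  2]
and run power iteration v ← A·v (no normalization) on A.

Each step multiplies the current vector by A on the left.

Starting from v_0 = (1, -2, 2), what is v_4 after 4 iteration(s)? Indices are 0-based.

v_0 = (1, -2, 2).
v_1 = A·v_0 = (-4, 3, 8).
v_2 = A·v_1 = (60, 36, 15).
v_3 = A·v_2 = (-36, -135, -198).
v_4 = A·v_3 = (-1188, -486, 81).

v_4 = (-1188, -486, 81)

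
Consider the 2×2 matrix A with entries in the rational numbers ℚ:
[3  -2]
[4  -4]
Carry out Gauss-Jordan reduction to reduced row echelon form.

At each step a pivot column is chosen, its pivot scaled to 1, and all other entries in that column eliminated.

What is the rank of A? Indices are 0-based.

rank = 2

[1] R0 /= 3  ⇒  (1, -2/3)
     R1 -= 4·R0  ⇒  (0, -4/3)
[2] R1 /= -4/3  ⇒  (0, 1)
     R0 -= -2/3·R1  ⇒  (1, 0)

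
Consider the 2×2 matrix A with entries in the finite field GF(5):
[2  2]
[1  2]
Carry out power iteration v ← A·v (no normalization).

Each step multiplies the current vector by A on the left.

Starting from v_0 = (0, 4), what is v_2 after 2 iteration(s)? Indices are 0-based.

v_0 = (0, 4).
v_1 = A·v_0 = (3, 3).
v_2 = A·v_1 = (2, 4).

v_2 = (2, 4)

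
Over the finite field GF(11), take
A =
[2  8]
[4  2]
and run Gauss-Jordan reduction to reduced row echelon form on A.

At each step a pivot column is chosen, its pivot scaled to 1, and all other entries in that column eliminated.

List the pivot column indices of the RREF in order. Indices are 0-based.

pivot columns: 0, 1

pivot(0,0)=2: scale R0 → (1, 4)
  clear (1,0): R1 −= (4)R0 → (0, 8)
pivot(1,1)=8: scale R1 → (0, 1)
  clear (0,1): R0 −= (4)R1 → (1, 0)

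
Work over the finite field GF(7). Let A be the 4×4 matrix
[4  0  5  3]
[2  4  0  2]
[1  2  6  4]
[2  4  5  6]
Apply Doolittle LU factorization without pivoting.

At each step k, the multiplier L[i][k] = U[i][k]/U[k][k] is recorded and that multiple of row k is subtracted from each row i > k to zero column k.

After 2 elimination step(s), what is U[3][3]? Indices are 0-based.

U[3][3] = 4

Step 1: pivot at (0,0) is 4.
  row1 ← row1 − (4)·row0  ⇒  L[1][0]=4, U row1=(0, 4, 1, 4)
  row2 ← row2 − (2)·row0  ⇒  L[2][0]=2, U row2=(0, 2, 3, 5)
  row3 ← row3 − (4)·row0  ⇒  L[3][0]=4, U row3=(0, 4, 6, 1)
Step 2: pivot at (1,1) is 4.
  row2 ← row2 − (4)·row1  ⇒  L[2][1]=4, U row2=(0, 0, 6, 3)
  row3 ← row3 − (1)·row1  ⇒  L[3][1]=1, U row3=(0, 0, 5, 4)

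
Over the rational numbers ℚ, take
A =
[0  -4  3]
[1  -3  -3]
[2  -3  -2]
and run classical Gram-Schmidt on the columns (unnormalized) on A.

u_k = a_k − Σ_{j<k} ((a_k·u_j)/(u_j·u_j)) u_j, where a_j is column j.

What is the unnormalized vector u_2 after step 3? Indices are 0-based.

Step 1: u_0 = a_0 = (0, 1, 2).
Step 2: u_1 = a_1 − (-9/5)·u_0 = (-4, -6/5, 3/5).
Step 3: u_2 = a_2 − (-7/5)·u_0 − (-48/89)·u_1 = (75/89, -200/89, 100/89).

u_2 = (75/89, -200/89, 100/89)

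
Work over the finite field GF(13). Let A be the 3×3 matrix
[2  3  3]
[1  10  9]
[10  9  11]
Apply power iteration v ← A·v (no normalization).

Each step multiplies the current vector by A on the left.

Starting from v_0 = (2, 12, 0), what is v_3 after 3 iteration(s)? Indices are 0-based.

v_0 = (2, 12, 0).
v_1 = A·v_0 = (1, 5, 11).
v_2 = A·v_1 = (11, 7, 7).
v_3 = A·v_2 = (12, 1, 3).

v_3 = (12, 1, 3)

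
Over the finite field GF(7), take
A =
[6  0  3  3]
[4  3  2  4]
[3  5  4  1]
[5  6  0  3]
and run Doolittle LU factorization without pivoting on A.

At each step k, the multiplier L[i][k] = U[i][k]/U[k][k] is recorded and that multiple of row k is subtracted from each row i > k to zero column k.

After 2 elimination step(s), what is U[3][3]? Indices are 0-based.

U[3][3] = 0

k=0: U[0][0]=6
  eliminate (1,0): mult=3, new row 1: (0, 3, 0, 2); set L[1][0]=3
  eliminate (2,0): mult=4, new row 2: (0, 5, 6, 3); set L[2][0]=4
  eliminate (3,0): mult=2, new row 3: (0, 6, 1, 4); set L[3][0]=2
k=1: U[1][1]=3
  eliminate (2,1): mult=4, new row 2: (0, 0, 6, 2); set L[2][1]=4
  eliminate (3,1): mult=2, new row 3: (0, 0, 1, 0); set L[3][1]=2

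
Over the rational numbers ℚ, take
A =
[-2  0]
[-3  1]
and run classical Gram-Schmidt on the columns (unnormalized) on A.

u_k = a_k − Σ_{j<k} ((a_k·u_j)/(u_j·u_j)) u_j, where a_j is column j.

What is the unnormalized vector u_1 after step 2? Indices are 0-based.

Step 1: u_0 = a_0 = (-2, -3).
Step 2: u_1 = a_1 − (-3/13)·u_0 = (-6/13, 4/13).

u_1 = (-6/13, 4/13)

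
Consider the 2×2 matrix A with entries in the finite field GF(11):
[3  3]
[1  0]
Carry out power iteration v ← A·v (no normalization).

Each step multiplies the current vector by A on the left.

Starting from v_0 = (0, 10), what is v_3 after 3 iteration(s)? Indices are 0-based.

v_3 = (8, 2)

v_0 = (0, 10).
v_1 = A·v_0 = (8, 0).
v_2 = A·v_1 = (2, 8).
v_3 = A·v_2 = (8, 2).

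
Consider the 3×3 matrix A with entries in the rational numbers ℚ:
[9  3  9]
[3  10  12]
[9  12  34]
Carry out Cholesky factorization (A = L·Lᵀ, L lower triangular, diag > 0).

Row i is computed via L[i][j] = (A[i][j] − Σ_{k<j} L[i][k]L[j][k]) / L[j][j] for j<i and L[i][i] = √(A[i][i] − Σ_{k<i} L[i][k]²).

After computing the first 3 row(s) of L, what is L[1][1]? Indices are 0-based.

Step 1: L[0][0] = √(9) = 3.
  L[1][0] = (3) / L[0][0] = 1.
Step 2: L[1][1] = √(9) = 3.
  L[2][0] = (9) / L[0][0] = 3.
  L[2][1] = (9) / L[1][1] = 3.
Step 3: L[2][2] = √(16) = 4.

L[1][1] = 3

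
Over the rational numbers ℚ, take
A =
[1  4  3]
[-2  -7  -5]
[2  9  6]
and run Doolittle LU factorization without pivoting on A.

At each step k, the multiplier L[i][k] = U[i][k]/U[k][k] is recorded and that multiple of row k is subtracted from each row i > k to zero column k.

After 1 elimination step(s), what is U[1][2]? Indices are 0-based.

k=0: U[0][0]=1
  eliminate (1,0): mult=-2, new row 1: (0, 1, 1); set L[1][0]=-2
  eliminate (2,0): mult=2, new row 2: (0, 1, 0); set L[2][0]=2

U[1][2] = 1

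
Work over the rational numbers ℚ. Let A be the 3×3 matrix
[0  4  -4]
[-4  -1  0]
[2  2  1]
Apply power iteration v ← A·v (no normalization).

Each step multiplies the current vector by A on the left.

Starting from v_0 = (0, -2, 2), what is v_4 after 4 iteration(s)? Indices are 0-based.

v_0 = (0, -2, 2).
v_1 = A·v_0 = (-16, 2, -2).
v_2 = A·v_1 = (16, 62, -30).
v_3 = A·v_2 = (368, -126, 126).
v_4 = A·v_3 = (-1008, -1346, 610).

v_4 = (-1008, -1346, 610)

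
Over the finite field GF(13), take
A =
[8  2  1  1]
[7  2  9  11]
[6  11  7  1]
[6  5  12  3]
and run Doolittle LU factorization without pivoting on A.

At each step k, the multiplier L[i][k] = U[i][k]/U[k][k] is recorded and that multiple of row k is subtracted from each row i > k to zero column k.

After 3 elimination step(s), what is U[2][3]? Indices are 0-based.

U[2][3] = 12

Step 1: pivot at (0,0) is 8.
  row1 ← row1 − (9)·row0  ⇒  L[1][0]=9, U row1=(0, 10, 0, 2)
  row2 ← row2 − (4)·row0  ⇒  L[2][0]=4, U row2=(0, 3, 3, 10)
  row3 ← row3 − (4)·row0  ⇒  L[3][0]=4, U row3=(0, 10, 8, 12)
Step 2: pivot at (1,1) is 10.
  row2 ← row2 − (12)·row1  ⇒  L[2][1]=12, U row2=(0, 0, 3, 12)
  row3 ← row3 − (1)·row1  ⇒  L[3][1]=1, U row3=(0, 0, 8, 10)
Step 3: pivot at (2,2) is 3.
  row3 ← row3 − (7)·row2  ⇒  L[3][2]=7, U row3=(0, 0, 0, 4)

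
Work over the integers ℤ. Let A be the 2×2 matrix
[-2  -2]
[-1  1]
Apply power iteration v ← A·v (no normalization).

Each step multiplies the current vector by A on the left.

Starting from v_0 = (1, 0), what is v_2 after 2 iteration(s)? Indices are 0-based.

v_0 = (1, 0).
v_1 = A·v_0 = (-2, -1).
v_2 = A·v_1 = (6, 1).

v_2 = (6, 1)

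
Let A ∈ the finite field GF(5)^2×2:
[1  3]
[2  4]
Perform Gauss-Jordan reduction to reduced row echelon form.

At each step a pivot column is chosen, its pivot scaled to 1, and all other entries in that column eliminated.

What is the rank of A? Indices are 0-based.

[1] R0 /= 1  ⇒  (1, 3)
     R1 -= 2·R0  ⇒  (0, 3)
[2] R1 /= 3  ⇒  (0, 1)
     R0 -= 3·R1  ⇒  (1, 0)

rank = 2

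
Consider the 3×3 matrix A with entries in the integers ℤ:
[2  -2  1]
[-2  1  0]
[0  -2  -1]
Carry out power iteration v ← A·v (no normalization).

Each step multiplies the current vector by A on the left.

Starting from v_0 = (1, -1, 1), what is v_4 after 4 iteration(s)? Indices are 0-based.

v_4 = (245, -177, 73)

v_0 = (1, -1, 1).
v_1 = A·v_0 = (5, -3, 1).
v_2 = A·v_1 = (17, -13, 5).
v_3 = A·v_2 = (65, -47, 21).
v_4 = A·v_3 = (245, -177, 73).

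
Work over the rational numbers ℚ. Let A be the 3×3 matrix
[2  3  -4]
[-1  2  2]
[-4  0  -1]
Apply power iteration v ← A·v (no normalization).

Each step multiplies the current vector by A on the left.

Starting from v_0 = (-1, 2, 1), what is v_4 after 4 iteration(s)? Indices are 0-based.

v_4 = (387, -106, -327)

v_0 = (-1, 2, 1).
v_1 = A·v_0 = (0, 7, 3).
v_2 = A·v_1 = (9, 20, -3).
v_3 = A·v_2 = (90, 25, -33).
v_4 = A·v_3 = (387, -106, -327).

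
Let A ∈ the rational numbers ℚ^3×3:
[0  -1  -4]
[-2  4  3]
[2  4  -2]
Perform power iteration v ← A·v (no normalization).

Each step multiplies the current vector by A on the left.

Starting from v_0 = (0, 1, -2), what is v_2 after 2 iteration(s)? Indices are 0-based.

v_0 = (0, 1, -2).
v_1 = A·v_0 = (7, -2, 8).
v_2 = A·v_1 = (-30, 2, -10).

v_2 = (-30, 2, -10)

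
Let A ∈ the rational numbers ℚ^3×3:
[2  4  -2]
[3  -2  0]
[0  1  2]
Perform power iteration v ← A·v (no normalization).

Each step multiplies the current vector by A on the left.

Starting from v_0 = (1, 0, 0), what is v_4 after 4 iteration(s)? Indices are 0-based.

v_0 = (1, 0, 0).
v_1 = A·v_0 = (2, 3, 0).
v_2 = A·v_1 = (16, 0, 3).
v_3 = A·v_2 = (26, 48, 6).
v_4 = A·v_3 = (232, -18, 60).

v_4 = (232, -18, 60)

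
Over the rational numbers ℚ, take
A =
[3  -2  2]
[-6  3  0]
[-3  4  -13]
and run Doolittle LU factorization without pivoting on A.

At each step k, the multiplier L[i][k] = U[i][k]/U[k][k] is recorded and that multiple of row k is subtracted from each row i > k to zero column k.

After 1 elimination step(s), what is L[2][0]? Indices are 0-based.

L[2][0] = -1

[col 0] pivot 3
  R1 -= -2*R0 → (0, -1, 4)  (L[1][0] := -2)
  R2 -= -1*R0 → (0, 2, -11)  (L[2][0] := -1)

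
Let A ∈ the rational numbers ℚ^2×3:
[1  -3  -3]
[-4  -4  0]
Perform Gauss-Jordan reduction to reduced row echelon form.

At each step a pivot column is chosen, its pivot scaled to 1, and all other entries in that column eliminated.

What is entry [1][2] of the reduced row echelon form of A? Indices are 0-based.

M[1][2] = 3/4

step 1: normalize row 0 (÷1) = (1, -3, -3)
  row 1: subtract -4×row0 = (0, -16, -12)
step 2: normalize row 1 (÷-16) = (0, 1, 3/4)
  row 0: subtract -3×row1 = (1, 0, -3/4)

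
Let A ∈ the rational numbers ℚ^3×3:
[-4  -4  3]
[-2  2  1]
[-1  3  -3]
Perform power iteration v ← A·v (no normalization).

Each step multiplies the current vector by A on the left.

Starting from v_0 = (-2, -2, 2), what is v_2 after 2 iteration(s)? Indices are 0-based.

v_0 = (-2, -2, 2).
v_1 = A·v_0 = (22, 2, -10).
v_2 = A·v_1 = (-126, -50, 14).

v_2 = (-126, -50, 14)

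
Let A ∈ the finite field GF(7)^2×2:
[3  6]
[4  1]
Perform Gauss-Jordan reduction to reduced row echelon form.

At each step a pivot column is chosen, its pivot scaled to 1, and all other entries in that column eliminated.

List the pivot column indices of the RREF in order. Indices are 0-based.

step 1: normalize row 0 (÷3) = (1, 2)
  row 1: subtract 4×row0 = (0, 0)
skip col 1 (zero from row 1)

pivot columns: 0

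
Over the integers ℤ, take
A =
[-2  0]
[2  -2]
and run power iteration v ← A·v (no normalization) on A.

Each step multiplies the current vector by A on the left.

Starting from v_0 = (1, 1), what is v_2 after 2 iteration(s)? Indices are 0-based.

v_0 = (1, 1).
v_1 = A·v_0 = (-2, 0).
v_2 = A·v_1 = (4, -4).

v_2 = (4, -4)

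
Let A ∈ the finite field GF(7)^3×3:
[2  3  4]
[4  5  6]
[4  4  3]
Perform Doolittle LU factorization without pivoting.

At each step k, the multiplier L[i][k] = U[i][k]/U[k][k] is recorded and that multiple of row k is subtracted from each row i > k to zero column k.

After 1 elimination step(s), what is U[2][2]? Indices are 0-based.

[col 0] pivot 2
  R1 -= 2*R0 → (0, 6, 5)  (L[1][0] := 2)
  R2 -= 2*R0 → (0, 5, 2)  (L[2][0] := 2)

U[2][2] = 2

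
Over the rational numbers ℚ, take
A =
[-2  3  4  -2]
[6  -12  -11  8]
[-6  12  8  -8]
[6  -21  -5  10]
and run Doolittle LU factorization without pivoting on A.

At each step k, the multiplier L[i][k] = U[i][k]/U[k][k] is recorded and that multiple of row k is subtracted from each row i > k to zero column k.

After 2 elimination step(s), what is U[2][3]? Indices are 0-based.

U[2][3] = 0

Step 1: pivot at (0,0) is -2.
  row1 ← row1 − (-3)·row0  ⇒  L[1][0]=-3, U row1=(0, -3, 1, 2)
  row2 ← row2 − (3)·row0  ⇒  L[2][0]=3, U row2=(0, 3, -4, -2)
  row3 ← row3 − (-3)·row0  ⇒  L[3][0]=-3, U row3=(0, -12, 7, 4)
Step 2: pivot at (1,1) is -3.
  row2 ← row2 − (-1)·row1  ⇒  L[2][1]=-1, U row2=(0, 0, -3, 0)
  row3 ← row3 − (4)·row1  ⇒  L[3][1]=4, U row3=(0, 0, 3, -4)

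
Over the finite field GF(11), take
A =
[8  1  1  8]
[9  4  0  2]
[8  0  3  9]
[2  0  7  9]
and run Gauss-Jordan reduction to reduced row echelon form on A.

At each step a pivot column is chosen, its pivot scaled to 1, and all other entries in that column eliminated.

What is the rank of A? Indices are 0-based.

rank = 4

[1] R0 /= 8  ⇒  (1, 7, 7, 1)
     R1 -= 9·R0  ⇒  (0, 7, 3, 4)
     R2 -= 8·R0  ⇒  (0, 10, 2, 1)
     R3 -= 2·R0  ⇒  (0, 8, 4, 7)
[2] R1 /= 7  ⇒  (0, 1, 2, 10)
     R0 -= 7·R1  ⇒  (1, 0, 4, 8)
     R2 -= 10·R1  ⇒  (0, 0, 4, 0)
     R3 -= 8·R1  ⇒  (0, 0, 10, 4)
[3] R2 /= 4  ⇒  (0, 0, 1, 0)
     R0 -= 4·R2  ⇒  (1, 0, 0, 8)
     R1 -= 2·R2  ⇒  (0, 1, 0, 10)
     R3 -= 10·R2  ⇒  (0, 0, 0, 4)
[4] R3 /= 4  ⇒  (0, 0, 0, 1)
     R0 -= 8·R3  ⇒  (1, 0, 0, 0)
     R1 -= 10·R3  ⇒  (0, 1, 0, 0)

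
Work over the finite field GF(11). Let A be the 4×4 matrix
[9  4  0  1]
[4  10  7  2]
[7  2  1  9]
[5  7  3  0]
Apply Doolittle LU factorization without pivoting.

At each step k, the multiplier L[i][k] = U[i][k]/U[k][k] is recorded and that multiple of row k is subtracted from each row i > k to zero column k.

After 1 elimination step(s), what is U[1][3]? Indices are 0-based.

U[1][3] = 4

k=0: U[0][0]=9
  eliminate (1,0): mult=9, new row 1: (0, 7, 7, 4); set L[1][0]=9
  eliminate (2,0): mult=2, new row 2: (0, 5, 1, 7); set L[2][0]=2
  eliminate (3,0): mult=3, new row 3: (0, 6, 3, 8); set L[3][0]=3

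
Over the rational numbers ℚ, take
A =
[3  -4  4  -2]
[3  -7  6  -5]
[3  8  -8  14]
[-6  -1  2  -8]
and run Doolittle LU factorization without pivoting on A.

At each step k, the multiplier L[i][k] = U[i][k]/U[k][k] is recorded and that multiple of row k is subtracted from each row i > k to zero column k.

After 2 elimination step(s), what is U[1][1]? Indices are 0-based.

U[1][1] = -3

[col 0] pivot 3
  R1 -= 1*R0 → (0, -3, 2, -3)  (L[1][0] := 1)
  R2 -= 1*R0 → (0, 12, -12, 16)  (L[2][0] := 1)
  R3 -= -2*R0 → (0, -9, 10, -12)  (L[3][0] := -2)
[col 1] pivot -3
  R2 -= -4*R1 → (0, 0, -4, 4)  (L[2][1] := -4)
  R3 -= 3*R1 → (0, 0, 4, -3)  (L[3][1] := 3)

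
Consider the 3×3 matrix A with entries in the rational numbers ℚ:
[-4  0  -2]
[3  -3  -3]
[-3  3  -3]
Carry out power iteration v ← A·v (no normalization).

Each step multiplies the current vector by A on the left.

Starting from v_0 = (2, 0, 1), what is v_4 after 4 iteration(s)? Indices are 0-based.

v_4 = (2272, 96, 2352)

v_0 = (2, 0, 1).
v_1 = A·v_0 = (-10, 3, -9).
v_2 = A·v_1 = (58, -12, 66).
v_3 = A·v_2 = (-364, 12, -408).
v_4 = A·v_3 = (2272, 96, 2352).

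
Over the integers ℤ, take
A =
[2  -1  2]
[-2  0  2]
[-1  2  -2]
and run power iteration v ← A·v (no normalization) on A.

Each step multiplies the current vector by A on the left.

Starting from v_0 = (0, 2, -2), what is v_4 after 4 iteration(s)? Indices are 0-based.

v_0 = (0, 2, -2).
v_1 = A·v_0 = (-6, -4, 8).
v_2 = A·v_1 = (8, 28, -18).
v_3 = A·v_2 = (-48, -52, 84).
v_4 = A·v_3 = (124, 264, -224).

v_4 = (124, 264, -224)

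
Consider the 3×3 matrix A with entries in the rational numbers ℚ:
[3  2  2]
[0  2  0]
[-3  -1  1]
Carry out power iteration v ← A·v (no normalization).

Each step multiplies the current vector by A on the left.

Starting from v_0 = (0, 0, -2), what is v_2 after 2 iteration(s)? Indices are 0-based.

v_2 = (-16, 0, 10)

v_0 = (0, 0, -2).
v_1 = A·v_0 = (-4, 0, -2).
v_2 = A·v_1 = (-16, 0, 10).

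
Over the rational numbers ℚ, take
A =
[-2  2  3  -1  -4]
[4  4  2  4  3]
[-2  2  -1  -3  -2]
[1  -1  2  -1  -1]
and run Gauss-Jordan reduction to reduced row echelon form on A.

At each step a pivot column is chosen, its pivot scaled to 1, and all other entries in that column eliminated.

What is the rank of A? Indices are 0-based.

rank = 4

pivot(0,0)=-2: scale R0 → (1, -1, -3/2, 1/2, 2)
  clear (1,0): R1 −= (4)R0 → (0, 8, 8, 2, -5)
  clear (2,0): R2 −= (-2)R0 → (0, 0, -4, -2, 2)
  clear (3,0): R3 −= (1)R0 → (0, 0, 7/2, -3/2, -3)
pivot(1,1)=8: scale R1 → (0, 1, 1, 1/4, -5/8)
  clear (0,1): R0 −= (-1)R1 → (1, 0, -1/2, 3/4, 11/8)
pivot(2,2)=-4: scale R2 → (0, 0, 1, 1/2, -1/2)
  clear (0,2): R0 −= (-1/2)R2 → (1, 0, 0, 1, 9/8)
  clear (1,2): R1 −= (1)R2 → (0, 1, 0, -1/4, -1/8)
  clear (3,2): R3 −= (7/2)R2 → (0, 0, 0, -13/4, -5/4)
pivot(3,3)=-13/4: scale R3 → (0, 0, 0, 1, 5/13)
  clear (0,3): R0 −= (1)R3 → (1, 0, 0, 0, 77/104)
  clear (1,3): R1 −= (-1/4)R3 → (0, 1, 0, 0, -3/104)
  clear (2,3): R2 −= (1/2)R3 → (0, 0, 1, 0, -9/13)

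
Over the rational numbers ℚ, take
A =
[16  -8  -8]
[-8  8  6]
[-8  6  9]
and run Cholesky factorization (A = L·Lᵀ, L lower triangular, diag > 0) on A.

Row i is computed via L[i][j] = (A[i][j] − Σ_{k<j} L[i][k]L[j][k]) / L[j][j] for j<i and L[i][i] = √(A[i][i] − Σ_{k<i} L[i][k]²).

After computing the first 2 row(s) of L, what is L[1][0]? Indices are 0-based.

L[1][0] = -2

Step 1: L[0][0] = √(16) = 4.
  L[1][0] = (-8) / L[0][0] = -2.
Step 2: L[1][1] = √(4) = 2.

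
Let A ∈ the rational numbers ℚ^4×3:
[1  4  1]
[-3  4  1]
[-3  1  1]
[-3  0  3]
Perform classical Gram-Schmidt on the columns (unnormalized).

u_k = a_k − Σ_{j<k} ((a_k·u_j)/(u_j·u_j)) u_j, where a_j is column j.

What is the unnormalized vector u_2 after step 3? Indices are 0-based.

u_2 = (774/803, -678/803, -384/803, 120/73)

Step 1: u_0 = a_0 = (1, -3, -3, -3).
Step 2: u_1 = a_1 − (-11/28)·u_0 = (123/28, 79/28, -5/28, -33/28).
Step 3: u_2 = a_2 − (-1/2)·u_0 − (98/803)·u_1 = (774/803, -678/803, -384/803, 120/73).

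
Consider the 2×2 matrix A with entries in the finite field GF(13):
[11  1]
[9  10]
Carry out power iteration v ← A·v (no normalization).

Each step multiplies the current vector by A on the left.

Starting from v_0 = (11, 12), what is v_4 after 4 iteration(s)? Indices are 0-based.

v_0 = (11, 12).
v_1 = A·v_0 = (3, 11).
v_2 = A·v_1 = (5, 7).
v_3 = A·v_2 = (10, 11).
v_4 = A·v_3 = (4, 5).

v_4 = (4, 5)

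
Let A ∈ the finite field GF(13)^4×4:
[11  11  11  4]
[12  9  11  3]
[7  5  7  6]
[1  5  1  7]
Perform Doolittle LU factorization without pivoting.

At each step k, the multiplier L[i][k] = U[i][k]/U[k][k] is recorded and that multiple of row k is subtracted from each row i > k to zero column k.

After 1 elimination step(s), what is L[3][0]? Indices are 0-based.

L[3][0] = 6

[col 0] pivot 11
  R1 -= 7*R0 → (0, 10, 12, 1)  (L[1][0] := 7)
  R2 -= 3*R0 → (0, 11, 0, 7)  (L[2][0] := 3)
  R3 -= 6*R0 → (0, 4, 0, 9)  (L[3][0] := 6)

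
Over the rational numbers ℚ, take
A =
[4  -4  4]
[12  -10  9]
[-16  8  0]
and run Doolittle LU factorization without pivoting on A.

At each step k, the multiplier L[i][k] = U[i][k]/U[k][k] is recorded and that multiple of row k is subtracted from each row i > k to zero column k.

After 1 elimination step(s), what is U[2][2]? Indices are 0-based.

U[2][2] = 16

Step 1: pivot at (0,0) is 4.
  row1 ← row1 − (3)·row0  ⇒  L[1][0]=3, U row1=(0, 2, -3)
  row2 ← row2 − (-4)·row0  ⇒  L[2][0]=-4, U row2=(0, -8, 16)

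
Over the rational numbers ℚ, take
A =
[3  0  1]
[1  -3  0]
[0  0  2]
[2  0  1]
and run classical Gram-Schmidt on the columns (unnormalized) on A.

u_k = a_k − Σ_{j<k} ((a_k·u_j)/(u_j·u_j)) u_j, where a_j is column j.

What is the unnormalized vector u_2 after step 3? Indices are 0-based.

Step 1: u_0 = a_0 = (3, 1, 0, 2).
Step 2: u_1 = a_1 − (-3/14)·u_0 = (9/14, -39/14, 0, 3/7).
Step 3: u_2 = a_2 − (5/14)·u_0 − (5/39)·u_1 = (-2/13, 0, 2, 3/13).

u_2 = (-2/13, 0, 2, 3/13)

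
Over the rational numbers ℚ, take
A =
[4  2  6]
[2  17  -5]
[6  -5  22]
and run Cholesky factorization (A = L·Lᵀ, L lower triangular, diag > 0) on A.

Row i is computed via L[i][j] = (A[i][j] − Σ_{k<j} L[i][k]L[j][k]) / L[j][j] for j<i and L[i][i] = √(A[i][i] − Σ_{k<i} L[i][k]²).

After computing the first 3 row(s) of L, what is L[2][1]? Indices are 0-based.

L[2][1] = -2

Step 1: L[0][0] = √(4) = 2.
  L[1][0] = (2) / L[0][0] = 1.
Step 2: L[1][1] = √(16) = 4.
  L[2][0] = (6) / L[0][0] = 3.
  L[2][1] = (-8) / L[1][1] = -2.
Step 3: L[2][2] = √(9) = 3.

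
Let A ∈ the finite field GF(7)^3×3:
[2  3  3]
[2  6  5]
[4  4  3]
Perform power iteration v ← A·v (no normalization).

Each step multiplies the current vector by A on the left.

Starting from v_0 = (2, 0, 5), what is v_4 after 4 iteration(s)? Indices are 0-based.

v_4 = (0, 4, 0)

v_0 = (2, 0, 5).
v_1 = A·v_0 = (5, 1, 2).
v_2 = A·v_1 = (5, 5, 2).
v_3 = A·v_2 = (3, 1, 4).
v_4 = A·v_3 = (0, 4, 0).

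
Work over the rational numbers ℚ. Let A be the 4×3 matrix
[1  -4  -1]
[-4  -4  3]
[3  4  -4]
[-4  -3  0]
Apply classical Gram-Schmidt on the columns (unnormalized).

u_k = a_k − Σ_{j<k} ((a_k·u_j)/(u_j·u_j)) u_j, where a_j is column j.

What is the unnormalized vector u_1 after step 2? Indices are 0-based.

Step 1: u_0 = a_0 = (1, -4, 3, -4).
Step 2: u_1 = a_1 − (6/7)·u_0 = (-34/7, -4/7, 10/7, 3/7).

u_1 = (-34/7, -4/7, 10/7, 3/7)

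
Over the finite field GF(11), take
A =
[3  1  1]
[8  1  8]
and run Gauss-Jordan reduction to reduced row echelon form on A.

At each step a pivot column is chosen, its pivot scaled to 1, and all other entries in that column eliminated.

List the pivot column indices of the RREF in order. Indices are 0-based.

pivot columns: 0, 1

[1] R0 /= 3  ⇒  (1, 4, 4)
     R1 -= 8·R0  ⇒  (0, 2, 9)
[2] R1 /= 2  ⇒  (0, 1, 10)
     R0 -= 4·R1  ⇒  (1, 0, 8)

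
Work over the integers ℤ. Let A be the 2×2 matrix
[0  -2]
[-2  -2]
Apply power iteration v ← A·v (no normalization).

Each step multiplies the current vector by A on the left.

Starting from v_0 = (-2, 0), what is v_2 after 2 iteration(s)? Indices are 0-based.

v_2 = (-8, -8)

v_0 = (-2, 0).
v_1 = A·v_0 = (0, 4).
v_2 = A·v_1 = (-8, -8).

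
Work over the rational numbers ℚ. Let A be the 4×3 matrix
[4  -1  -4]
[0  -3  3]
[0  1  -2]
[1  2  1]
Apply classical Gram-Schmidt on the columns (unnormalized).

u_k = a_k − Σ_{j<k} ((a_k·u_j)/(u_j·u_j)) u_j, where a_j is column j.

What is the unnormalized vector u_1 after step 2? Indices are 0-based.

u_1 = (-9/17, -3, 1, 36/17)

Step 1: u_0 = a_0 = (4, 0, 0, 1).
Step 2: u_1 = a_1 − (-2/17)·u_0 = (-9/17, -3, 1, 36/17).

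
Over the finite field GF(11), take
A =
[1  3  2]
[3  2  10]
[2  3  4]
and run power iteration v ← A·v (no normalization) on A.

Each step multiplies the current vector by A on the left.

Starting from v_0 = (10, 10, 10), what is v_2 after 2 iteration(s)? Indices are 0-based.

v_2 = (8, 5, 6)

v_0 = (10, 10, 10).
v_1 = A·v_0 = (5, 7, 2).
v_2 = A·v_1 = (8, 5, 6).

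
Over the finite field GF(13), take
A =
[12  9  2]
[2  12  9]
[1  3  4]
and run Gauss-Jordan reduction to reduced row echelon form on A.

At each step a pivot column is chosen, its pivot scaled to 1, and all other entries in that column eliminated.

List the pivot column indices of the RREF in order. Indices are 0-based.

step 1: normalize row 0 (÷12) = (1, 4, 11)
  row 1: subtract 2×row0 = (0, 4, 0)
  row 2: subtract 1×row0 = (0, 12, 6)
step 2: normalize row 1 (÷4) = (0, 1, 0)
  row 0: subtract 4×row1 = (1, 0, 11)
  row 2: subtract 12×row1 = (0, 0, 6)
step 3: normalize row 2 (÷6) = (0, 0, 1)
  row 0: subtract 11×row2 = (1, 0, 0)

pivot columns: 0, 1, 2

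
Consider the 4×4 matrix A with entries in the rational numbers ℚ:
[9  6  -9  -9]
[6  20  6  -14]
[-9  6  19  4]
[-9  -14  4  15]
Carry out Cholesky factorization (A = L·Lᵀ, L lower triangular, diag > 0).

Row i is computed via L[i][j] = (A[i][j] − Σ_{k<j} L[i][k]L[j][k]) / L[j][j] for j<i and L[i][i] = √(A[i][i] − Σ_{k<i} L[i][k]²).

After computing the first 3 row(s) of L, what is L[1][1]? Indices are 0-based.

L[1][1] = 4

Step 1: L[0][0] = √(9) = 3.
  L[1][0] = (6) / L[0][0] = 2.
Step 2: L[1][1] = √(16) = 4.
  L[2][0] = (-9) / L[0][0] = -3.
  L[2][1] = (12) / L[1][1] = 3.
Step 3: L[2][2] = √(1) = 1.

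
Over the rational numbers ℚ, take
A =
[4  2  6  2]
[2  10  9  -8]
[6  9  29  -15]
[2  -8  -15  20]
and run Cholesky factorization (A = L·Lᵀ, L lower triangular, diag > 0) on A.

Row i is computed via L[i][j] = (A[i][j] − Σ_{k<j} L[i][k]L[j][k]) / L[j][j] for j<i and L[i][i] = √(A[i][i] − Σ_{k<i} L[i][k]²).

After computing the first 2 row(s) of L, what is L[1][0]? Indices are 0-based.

L[1][0] = 1

Step 1: L[0][0] = √(4) = 2.
  L[1][0] = (2) / L[0][0] = 1.
Step 2: L[1][1] = √(9) = 3.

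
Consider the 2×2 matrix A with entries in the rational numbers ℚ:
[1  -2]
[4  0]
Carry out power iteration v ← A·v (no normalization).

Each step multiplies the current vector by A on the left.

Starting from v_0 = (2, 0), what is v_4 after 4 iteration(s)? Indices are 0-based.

v_0 = (2, 0).
v_1 = A·v_0 = (2, 8).
v_2 = A·v_1 = (-14, 8).
v_3 = A·v_2 = (-30, -56).
v_4 = A·v_3 = (82, -120).

v_4 = (82, -120)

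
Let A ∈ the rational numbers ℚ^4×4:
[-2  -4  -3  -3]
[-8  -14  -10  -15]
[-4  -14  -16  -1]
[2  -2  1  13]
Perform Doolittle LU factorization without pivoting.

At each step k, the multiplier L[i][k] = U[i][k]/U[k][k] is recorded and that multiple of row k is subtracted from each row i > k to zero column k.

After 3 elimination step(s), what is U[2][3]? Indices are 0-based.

[col 0] pivot -2
  R1 -= 4*R0 → (0, 2, 2, -3)  (L[1][0] := 4)
  R2 -= 2*R0 → (0, -6, -10, 5)  (L[2][0] := 2)
  R3 -= -1*R0 → (0, -6, -2, 10)  (L[3][0] := -1)
[col 1] pivot 2
  R2 -= -3*R1 → (0, 0, -4, -4)  (L[2][1] := -3)
  R3 -= -3*R1 → (0, 0, 4, 1)  (L[3][1] := -3)
[col 2] pivot -4
  R3 -= -1*R2 → (0, 0, 0, -3)  (L[3][2] := -1)

U[2][3] = -4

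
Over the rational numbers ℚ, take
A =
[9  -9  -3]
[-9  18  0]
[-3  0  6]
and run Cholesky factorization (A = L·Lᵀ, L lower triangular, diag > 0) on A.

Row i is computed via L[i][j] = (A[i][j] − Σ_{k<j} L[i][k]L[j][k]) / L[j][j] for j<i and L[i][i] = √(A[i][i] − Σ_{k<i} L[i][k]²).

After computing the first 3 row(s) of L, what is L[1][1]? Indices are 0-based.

Step 1: L[0][0] = √(9) = 3.
  L[1][0] = (-9) / L[0][0] = -3.
Step 2: L[1][1] = √(9) = 3.
  L[2][0] = (-3) / L[0][0] = -1.
  L[2][1] = (-3) / L[1][1] = -1.
Step 3: L[2][2] = √(4) = 2.

L[1][1] = 3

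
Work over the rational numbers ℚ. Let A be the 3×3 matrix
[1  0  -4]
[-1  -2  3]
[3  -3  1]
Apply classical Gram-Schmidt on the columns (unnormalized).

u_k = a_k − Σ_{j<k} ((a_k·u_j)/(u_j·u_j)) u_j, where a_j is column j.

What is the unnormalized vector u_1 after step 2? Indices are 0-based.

u_1 = (7/11, -29/11, -12/11)

Step 1: u_0 = a_0 = (1, -1, 3).
Step 2: u_1 = a_1 − (-7/11)·u_0 = (7/11, -29/11, -12/11).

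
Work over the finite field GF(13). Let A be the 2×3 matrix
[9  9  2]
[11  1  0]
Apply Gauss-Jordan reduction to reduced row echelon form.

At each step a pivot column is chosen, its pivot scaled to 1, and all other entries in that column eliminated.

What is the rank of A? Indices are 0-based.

rank = 2

[1] R0 /= 9  ⇒  (1, 1, 6)
     R1 -= 11·R0  ⇒  (0, 3, 12)
[2] R1 /= 3  ⇒  (0, 1, 4)
     R0 -= 1·R1  ⇒  (1, 0, 2)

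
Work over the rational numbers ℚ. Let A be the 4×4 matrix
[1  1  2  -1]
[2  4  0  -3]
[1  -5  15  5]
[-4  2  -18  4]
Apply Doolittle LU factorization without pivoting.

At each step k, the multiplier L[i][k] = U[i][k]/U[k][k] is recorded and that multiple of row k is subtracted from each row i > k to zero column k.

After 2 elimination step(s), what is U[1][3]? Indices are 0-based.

Step 1: pivot at (0,0) is 1.
  row1 ← row1 − (2)·row0  ⇒  L[1][0]=2, U row1=(0, 2, -4, -1)
  row2 ← row2 − (1)·row0  ⇒  L[2][0]=1, U row2=(0, -6, 13, 6)
  row3 ← row3 − (-4)·row0  ⇒  L[3][0]=-4, U row3=(0, 6, -10, 0)
Step 2: pivot at (1,1) is 2.
  row2 ← row2 − (-3)·row1  ⇒  L[2][1]=-3, U row2=(0, 0, 1, 3)
  row3 ← row3 − (3)·row1  ⇒  L[3][1]=3, U row3=(0, 0, 2, 3)

U[1][3] = -1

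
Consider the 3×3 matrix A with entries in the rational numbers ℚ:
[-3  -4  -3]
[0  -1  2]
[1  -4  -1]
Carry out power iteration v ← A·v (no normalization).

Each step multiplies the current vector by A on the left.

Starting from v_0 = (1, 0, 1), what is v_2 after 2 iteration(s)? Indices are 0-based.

v_0 = (1, 0, 1).
v_1 = A·v_0 = (-6, 2, 0).
v_2 = A·v_1 = (10, -2, -14).

v_2 = (10, -2, -14)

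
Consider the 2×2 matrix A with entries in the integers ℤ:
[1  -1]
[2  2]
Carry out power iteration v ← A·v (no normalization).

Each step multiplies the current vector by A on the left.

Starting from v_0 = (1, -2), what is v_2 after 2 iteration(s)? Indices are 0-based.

v_0 = (1, -2).
v_1 = A·v_0 = (3, -2).
v_2 = A·v_1 = (5, 2).

v_2 = (5, 2)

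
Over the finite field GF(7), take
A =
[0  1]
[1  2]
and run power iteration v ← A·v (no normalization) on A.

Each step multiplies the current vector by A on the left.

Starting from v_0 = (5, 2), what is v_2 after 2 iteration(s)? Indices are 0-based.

v_2 = (2, 6)

v_0 = (5, 2).
v_1 = A·v_0 = (2, 2).
v_2 = A·v_1 = (2, 6).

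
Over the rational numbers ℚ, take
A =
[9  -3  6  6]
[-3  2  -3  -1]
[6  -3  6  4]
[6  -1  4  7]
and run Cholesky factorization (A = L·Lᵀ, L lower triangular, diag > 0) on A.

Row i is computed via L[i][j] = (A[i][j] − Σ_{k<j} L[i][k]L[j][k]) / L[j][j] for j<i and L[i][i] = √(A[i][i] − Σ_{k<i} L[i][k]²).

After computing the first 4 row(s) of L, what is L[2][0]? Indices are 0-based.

Step 1: L[0][0] = √(9) = 3.
  L[1][0] = (-3) / L[0][0] = -1.
Step 2: L[1][1] = √(1) = 1.
  L[2][0] = (6) / L[0][0] = 2.
  L[2][1] = (-1) / L[1][1] = -1.
Step 3: L[2][2] = √(1) = 1.
  L[3][0] = (6) / L[0][0] = 2.
  L[3][1] = (1) / L[1][1] = 1.
  L[3][2] = (1) / L[2][2] = 1.
Step 4: L[3][3] = √(1) = 1.

L[2][0] = 2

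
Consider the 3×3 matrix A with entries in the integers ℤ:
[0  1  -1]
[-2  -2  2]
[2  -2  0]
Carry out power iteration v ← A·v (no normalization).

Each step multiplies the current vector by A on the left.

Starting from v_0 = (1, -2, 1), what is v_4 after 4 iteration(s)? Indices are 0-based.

v_0 = (1, -2, 1).
v_1 = A·v_0 = (-3, 4, 6).
v_2 = A·v_1 = (-2, 10, -14).
v_3 = A·v_2 = (24, -44, -24).
v_4 = A·v_3 = (-20, -8, 136).

v_4 = (-20, -8, 136)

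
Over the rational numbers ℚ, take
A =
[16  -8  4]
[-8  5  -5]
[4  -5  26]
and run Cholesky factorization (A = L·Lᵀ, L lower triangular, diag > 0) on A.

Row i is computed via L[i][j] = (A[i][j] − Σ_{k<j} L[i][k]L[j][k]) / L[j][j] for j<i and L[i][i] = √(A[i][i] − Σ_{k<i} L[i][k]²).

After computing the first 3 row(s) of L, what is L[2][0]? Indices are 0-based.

Step 1: L[0][0] = √(16) = 4.
  L[1][0] = (-8) / L[0][0] = -2.
Step 2: L[1][1] = √(1) = 1.
  L[2][0] = (4) / L[0][0] = 1.
  L[2][1] = (-3) / L[1][1] = -3.
Step 3: L[2][2] = √(16) = 4.

L[2][0] = 1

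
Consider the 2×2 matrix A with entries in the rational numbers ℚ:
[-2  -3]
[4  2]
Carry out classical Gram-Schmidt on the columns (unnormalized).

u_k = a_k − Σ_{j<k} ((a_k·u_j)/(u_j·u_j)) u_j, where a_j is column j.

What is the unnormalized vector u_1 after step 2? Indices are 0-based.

Step 1: u_0 = a_0 = (-2, 4).
Step 2: u_1 = a_1 − (7/10)·u_0 = (-8/5, -4/5).

u_1 = (-8/5, -4/5)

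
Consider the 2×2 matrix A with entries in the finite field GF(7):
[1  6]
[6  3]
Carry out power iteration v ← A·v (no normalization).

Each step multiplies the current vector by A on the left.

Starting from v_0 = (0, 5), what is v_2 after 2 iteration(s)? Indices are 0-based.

v_0 = (0, 5).
v_1 = A·v_0 = (2, 1).
v_2 = A·v_1 = (1, 1).

v_2 = (1, 1)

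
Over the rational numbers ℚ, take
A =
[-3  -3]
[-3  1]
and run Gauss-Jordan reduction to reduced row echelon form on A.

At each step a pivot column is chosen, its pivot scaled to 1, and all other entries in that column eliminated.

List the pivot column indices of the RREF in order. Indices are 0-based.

pivot columns: 0, 1

step 1: normalize row 0 (÷-3) = (1, 1)
  row 1: subtract -3×row0 = (0, 4)
step 2: normalize row 1 (÷4) = (0, 1)
  row 0: subtract 1×row1 = (1, 0)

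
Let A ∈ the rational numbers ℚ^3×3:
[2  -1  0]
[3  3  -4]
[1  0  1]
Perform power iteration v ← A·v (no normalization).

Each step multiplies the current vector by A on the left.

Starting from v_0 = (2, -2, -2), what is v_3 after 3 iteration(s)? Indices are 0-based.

v_0 = (2, -2, -2).
v_1 = A·v_0 = (6, 8, 0).
v_2 = A·v_1 = (4, 42, 6).
v_3 = A·v_2 = (-34, 114, 10).

v_3 = (-34, 114, 10)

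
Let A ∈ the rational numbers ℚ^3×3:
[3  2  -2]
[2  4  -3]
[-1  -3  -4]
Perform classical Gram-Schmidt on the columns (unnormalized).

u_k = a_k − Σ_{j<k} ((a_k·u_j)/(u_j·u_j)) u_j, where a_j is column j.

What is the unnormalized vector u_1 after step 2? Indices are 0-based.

u_1 = (-23/14, 11/7, -25/14)

Step 1: u_0 = a_0 = (3, 2, -1).
Step 2: u_1 = a_1 − (17/14)·u_0 = (-23/14, 11/7, -25/14).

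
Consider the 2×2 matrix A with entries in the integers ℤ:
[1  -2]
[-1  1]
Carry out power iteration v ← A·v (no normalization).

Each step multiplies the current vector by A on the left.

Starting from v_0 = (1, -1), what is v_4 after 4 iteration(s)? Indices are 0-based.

v_4 = (41, -29)

v_0 = (1, -1).
v_1 = A·v_0 = (3, -2).
v_2 = A·v_1 = (7, -5).
v_3 = A·v_2 = (17, -12).
v_4 = A·v_3 = (41, -29).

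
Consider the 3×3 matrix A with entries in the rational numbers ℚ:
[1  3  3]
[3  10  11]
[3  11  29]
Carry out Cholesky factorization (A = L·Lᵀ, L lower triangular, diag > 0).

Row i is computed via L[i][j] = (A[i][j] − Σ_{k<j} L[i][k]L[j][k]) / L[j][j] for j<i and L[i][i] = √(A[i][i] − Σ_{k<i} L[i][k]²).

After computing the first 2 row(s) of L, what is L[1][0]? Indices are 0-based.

Step 1: L[0][0] = √(1) = 1.
  L[1][0] = (3) / L[0][0] = 3.
Step 2: L[1][1] = √(1) = 1.

L[1][0] = 3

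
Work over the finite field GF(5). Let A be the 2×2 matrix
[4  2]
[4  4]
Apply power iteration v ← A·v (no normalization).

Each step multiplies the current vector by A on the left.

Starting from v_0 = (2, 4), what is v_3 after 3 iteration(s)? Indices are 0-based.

v_0 = (2, 4).
v_1 = A·v_0 = (1, 4).
v_2 = A·v_1 = (2, 0).
v_3 = A·v_2 = (3, 3).

v_3 = (3, 3)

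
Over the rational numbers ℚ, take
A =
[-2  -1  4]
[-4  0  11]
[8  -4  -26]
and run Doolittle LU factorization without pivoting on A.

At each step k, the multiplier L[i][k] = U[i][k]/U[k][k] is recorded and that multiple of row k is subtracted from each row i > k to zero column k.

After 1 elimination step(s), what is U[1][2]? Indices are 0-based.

k=0: U[0][0]=-2
  eliminate (1,0): mult=2, new row 1: (0, 2, 3); set L[1][0]=2
  eliminate (2,0): mult=-4, new row 2: (0, -8, -10); set L[2][0]=-4

U[1][2] = 3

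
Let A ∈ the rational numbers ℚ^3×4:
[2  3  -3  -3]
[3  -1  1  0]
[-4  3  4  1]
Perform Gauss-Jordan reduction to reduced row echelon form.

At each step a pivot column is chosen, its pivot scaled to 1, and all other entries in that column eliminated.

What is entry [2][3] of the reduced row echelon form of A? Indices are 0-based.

M[2][3] = 26/77

pivot(0,0)=2: scale R0 → (1, 3/2, -3/2, -3/2)
  clear (1,0): R1 −= (3)R0 → (0, -11/2, 11/2, 9/2)
  clear (2,0): R2 −= (-4)R0 → (0, 9, -2, -5)
pivot(1,1)=-11/2: scale R1 → (0, 1, -1, -9/11)
  clear (0,1): R0 −= (3/2)R1 → (1, 0, 0, -3/11)
  clear (2,1): R2 −= (9)R1 → (0, 0, 7, 26/11)
pivot(2,2)=7: scale R2 → (0, 0, 1, 26/77)
  clear (1,2): R1 −= (-1)R2 → (0, 1, 0, -37/77)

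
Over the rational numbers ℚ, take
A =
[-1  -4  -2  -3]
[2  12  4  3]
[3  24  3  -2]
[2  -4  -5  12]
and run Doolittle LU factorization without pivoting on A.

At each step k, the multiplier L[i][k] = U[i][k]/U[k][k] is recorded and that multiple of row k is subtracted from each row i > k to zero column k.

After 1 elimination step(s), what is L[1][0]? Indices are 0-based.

L[1][0] = -2

Step 1: pivot at (0,0) is -1.
  row1 ← row1 − (-2)·row0  ⇒  L[1][0]=-2, U row1=(0, 4, 0, -3)
  row2 ← row2 − (-3)·row0  ⇒  L[2][0]=-3, U row2=(0, 12, -3, -11)
  row3 ← row3 − (-2)·row0  ⇒  L[3][0]=-2, U row3=(0, -12, -9, 6)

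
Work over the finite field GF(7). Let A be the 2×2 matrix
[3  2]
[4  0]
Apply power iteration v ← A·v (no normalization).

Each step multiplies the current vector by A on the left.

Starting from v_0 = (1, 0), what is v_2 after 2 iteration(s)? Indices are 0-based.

v_0 = (1, 0).
v_1 = A·v_0 = (3, 4).
v_2 = A·v_1 = (3, 5).

v_2 = (3, 5)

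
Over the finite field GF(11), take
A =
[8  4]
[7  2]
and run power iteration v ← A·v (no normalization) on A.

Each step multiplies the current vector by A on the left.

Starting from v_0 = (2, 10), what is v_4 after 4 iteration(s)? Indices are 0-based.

v_0 = (2, 10).
v_1 = A·v_0 = (1, 1).
v_2 = A·v_1 = (1, 9).
v_3 = A·v_2 = (0, 3).
v_4 = A·v_3 = (1, 6).

v_4 = (1, 6)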